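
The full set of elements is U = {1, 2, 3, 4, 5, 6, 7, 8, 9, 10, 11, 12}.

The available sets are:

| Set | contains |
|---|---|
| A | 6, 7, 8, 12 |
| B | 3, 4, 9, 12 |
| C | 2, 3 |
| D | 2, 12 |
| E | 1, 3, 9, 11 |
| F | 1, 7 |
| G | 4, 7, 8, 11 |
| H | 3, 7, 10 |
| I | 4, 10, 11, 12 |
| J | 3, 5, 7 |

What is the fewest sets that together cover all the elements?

A, C, E, I, and J cover everything between them: the union {1, 2, 3, 4, 5, 6, 7, 8, 9, 10, 11, 12} is all of U.
No 4 of the 10 sets cover everything (all 210 combinations miss at least one element), so 5 is optimal.

5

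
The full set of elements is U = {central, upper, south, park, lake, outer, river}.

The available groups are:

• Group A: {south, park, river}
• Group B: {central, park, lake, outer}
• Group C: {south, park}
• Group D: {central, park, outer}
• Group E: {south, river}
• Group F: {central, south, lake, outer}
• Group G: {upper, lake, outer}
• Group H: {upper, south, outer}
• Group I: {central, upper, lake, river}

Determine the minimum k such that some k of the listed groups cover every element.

C, H, and I cover everything between them: the union {central, upper, south, park, lake, outer, river} is all of U.
No 2 of the 9 groups cover everything (all 36 combinations miss at least one element), so 3 is optimal.

3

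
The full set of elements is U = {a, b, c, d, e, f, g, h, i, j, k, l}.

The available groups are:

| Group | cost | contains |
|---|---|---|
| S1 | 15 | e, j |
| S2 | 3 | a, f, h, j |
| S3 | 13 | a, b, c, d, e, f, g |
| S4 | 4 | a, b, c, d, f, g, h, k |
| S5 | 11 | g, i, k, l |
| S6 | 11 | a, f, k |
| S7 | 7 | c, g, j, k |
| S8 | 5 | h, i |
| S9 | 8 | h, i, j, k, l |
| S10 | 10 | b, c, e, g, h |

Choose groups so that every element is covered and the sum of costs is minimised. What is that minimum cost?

S3, S9 together cover every element (S3 ∪ S9 = {a, b, c, d, e, f, g, h, i, j, k, l}); total cost 13 + 8 = 21.
The greedy pick S4, S9, S10 costs 22; no covering selection beats 21.

21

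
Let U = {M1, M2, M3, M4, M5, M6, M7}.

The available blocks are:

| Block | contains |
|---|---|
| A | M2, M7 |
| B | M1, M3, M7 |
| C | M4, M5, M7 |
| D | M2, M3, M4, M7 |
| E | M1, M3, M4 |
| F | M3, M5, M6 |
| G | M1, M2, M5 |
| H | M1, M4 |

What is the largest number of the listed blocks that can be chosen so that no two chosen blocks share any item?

3

A, F, H are pairwise disjoint (A={M2,M7}; F={M3,M5,M6}; H={M1,M4}).
Every remaining block overlaps one of these, and no 4 of the listed blocks are pairwise disjoint, so 3 is the maximum.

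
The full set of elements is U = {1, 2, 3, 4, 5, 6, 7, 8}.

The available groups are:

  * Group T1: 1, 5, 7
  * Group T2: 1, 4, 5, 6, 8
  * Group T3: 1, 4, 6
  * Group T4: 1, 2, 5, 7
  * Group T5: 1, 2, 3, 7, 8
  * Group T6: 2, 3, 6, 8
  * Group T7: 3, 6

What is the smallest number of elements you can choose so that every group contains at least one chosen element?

2

Take H = {6, 7}. Each listed group contains at least one of these, so H is a hitting set of size 2.
The groups T1, T7 are pairwise disjoint, so any hitting set needs a separate element for each — at least 2. Hence 2 is optimal.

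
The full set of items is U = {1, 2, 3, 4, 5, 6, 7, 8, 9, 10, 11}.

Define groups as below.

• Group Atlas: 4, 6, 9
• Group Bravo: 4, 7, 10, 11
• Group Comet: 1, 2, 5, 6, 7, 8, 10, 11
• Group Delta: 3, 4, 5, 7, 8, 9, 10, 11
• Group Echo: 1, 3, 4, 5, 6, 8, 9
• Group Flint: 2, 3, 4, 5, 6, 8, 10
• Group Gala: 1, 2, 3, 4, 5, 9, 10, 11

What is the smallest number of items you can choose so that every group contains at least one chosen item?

The 2 items {4, 5} hit every group.
No single item lies in every group, so at least 2 are needed and 2 is optimal.

2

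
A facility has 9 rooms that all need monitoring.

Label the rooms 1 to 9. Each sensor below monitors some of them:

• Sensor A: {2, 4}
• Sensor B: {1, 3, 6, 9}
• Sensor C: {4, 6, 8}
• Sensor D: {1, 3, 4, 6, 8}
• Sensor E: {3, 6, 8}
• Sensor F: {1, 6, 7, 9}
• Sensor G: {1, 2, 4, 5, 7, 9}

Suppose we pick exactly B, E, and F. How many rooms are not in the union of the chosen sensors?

Union of B, E, F = {1, 3, 6, 7, 8, 9}.
Not covered: 2, 4, 5 — 3 rooms.

3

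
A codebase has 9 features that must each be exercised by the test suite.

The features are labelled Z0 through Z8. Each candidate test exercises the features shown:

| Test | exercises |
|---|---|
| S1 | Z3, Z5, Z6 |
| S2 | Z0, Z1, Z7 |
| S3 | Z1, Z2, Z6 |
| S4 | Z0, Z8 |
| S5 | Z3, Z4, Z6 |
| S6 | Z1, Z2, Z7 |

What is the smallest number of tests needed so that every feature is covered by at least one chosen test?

4

S1 and S4 and S5 and S6 together: S1 ∪ S4 ∪ S5 ∪ S6 = {Z0, Z1, Z2, Z3, Z4, Z5, Z6, Z7, Z8} — every feature is covered.
Only S4 contains Z8, so S4 is forced; the remaining 7 features need at least 3 more tests (each remaining test adds at most 3) — so at least 4 tests are needed, and 4 is optimal.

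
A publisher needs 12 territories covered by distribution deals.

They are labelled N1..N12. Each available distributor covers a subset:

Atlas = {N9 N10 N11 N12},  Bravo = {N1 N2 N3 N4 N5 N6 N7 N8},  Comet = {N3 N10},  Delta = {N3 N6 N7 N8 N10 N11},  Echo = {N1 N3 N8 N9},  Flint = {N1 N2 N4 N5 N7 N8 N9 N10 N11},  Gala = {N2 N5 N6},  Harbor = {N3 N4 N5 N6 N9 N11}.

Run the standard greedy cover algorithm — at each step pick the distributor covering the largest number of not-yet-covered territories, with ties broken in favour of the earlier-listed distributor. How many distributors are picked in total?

Greedy: pick Flint (covers 9 new) → pick Bravo (covers 2 new) → pick Atlas (covers 1 new). Total picks: 3.
(The true minimum cover uses only 2 distributors, so greedy is not optimal here.)

3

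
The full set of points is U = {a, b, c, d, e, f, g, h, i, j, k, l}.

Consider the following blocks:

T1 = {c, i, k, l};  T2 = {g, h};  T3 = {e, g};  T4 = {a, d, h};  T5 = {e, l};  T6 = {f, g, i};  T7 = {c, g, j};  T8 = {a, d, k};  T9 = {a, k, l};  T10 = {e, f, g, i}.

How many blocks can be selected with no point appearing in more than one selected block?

T5, T7, T8 are pairwise disjoint (T5={e,l}; T7={c,g,j}; T8={a,d,k}).
Every remaining block overlaps one of these, and no 4 of the listed blocks are pairwise disjoint, so 3 is the maximum.

3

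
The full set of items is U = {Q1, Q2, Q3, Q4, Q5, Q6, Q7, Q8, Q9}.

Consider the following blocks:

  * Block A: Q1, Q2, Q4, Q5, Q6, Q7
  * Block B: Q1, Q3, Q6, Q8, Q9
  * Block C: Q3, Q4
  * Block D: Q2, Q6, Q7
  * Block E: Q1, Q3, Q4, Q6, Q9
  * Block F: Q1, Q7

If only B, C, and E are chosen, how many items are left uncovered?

Union of B, C, E = {Q1, Q3, Q4, Q6, Q8, Q9}.
Not covered: Q2, Q5, Q7 — 3 items.

3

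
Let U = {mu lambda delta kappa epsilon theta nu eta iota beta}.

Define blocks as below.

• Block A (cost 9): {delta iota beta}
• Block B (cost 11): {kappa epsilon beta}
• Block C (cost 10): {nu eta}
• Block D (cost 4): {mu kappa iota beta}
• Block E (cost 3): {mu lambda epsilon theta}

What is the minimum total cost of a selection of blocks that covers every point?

A, C, D, E together cover every point (A ∪ C ∪ D ∪ E = {mu, lambda, delta, kappa, epsilon, theta, nu, eta, iota, beta}); total cost 9 + 10 + 4 + 3 = 26.
No covering selection has total cost below 26.

26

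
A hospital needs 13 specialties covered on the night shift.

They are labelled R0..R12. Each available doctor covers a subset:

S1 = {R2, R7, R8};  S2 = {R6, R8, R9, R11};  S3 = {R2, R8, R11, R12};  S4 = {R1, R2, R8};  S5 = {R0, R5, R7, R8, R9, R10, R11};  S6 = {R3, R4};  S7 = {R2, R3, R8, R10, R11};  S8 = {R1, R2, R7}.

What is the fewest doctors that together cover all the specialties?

Take {S2, S3, S5, S6, S8}. Their union is {R0, R1, R2, R3, R4, R5, R6, R7, R8, R9, R10, R11, R12}, which is all 13 specialties.
No 4 of the 8 doctors cover everything (all 70 combinations miss at least one specialty), so 5 is optimal.

5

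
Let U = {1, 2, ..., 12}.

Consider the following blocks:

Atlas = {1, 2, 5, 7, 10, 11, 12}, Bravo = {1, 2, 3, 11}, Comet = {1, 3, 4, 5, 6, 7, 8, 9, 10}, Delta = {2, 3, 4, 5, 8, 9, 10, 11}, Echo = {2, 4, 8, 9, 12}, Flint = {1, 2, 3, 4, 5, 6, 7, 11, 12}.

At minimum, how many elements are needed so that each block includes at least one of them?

2

The 2 elements {2, 7} hit every block.
No single element lies in every block, so at least 2 are needed and 2 is optimal.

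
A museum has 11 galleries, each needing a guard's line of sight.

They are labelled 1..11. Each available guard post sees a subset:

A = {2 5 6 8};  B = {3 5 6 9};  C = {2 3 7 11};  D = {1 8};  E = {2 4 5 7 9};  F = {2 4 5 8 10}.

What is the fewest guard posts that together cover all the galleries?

4

Take {B, C, D, F}. Their union is {1, 2, 3, 4, 5, 6, 7, 8, 9, 10, 11}, which is all 11 galleries.
No 3 of the 6 guard posts cover everything (all 20 combinations miss at least one gallery), so 4 is optimal.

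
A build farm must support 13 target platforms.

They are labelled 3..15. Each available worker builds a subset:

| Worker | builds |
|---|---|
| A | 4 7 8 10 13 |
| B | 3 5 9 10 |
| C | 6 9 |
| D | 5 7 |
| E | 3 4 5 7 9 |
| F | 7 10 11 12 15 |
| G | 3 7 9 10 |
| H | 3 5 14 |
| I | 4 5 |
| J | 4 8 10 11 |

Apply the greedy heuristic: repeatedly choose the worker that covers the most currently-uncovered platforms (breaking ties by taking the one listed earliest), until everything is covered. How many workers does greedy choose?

5

Greedy: pick A (covers 5 new) → pick B (covers 3 new) → pick F (covers 3 new) → pick C (covers 1 new) → pick H (covers 1 new). Total picks: 5.
(The true minimum cover uses only 4 workers, so greedy is not optimal here.)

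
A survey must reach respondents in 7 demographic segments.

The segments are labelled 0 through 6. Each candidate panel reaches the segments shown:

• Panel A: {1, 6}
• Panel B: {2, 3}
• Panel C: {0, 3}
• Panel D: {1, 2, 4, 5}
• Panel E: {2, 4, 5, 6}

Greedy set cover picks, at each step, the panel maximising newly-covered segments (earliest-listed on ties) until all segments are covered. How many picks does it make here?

3

Greedy: pick D (covers 4 new) → pick C (covers 2 new) → pick A (covers 1 new). Total picks: 3.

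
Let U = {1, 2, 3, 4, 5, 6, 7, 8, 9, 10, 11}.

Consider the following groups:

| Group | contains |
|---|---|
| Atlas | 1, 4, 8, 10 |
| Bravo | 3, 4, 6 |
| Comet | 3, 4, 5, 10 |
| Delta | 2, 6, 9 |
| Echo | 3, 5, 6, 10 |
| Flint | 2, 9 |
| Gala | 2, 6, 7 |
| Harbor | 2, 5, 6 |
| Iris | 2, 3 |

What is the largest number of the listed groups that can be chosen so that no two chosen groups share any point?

2

Atlas, Delta are pairwise disjoint (Atlas={1,4,8,10}; Delta={2,6,9}).
Every remaining group overlaps one of these, and no 3 of the listed groups are pairwise disjoint, so 2 is the maximum.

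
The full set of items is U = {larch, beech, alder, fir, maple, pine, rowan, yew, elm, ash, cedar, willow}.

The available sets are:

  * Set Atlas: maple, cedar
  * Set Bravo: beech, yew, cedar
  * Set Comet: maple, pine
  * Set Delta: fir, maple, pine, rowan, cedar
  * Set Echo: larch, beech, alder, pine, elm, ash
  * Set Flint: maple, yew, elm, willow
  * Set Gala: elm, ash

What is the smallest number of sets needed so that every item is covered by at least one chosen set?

Delta and Echo and Flint together: Delta ∪ Echo ∪ Flint = {larch, beech, alder, fir, maple, pine, rowan, yew, elm, ash, cedar, willow} — every item is covered.
Only Echo contains larch, so Echo is forced; the remaining 6 items need at least 2 more sets (each remaining set adds at most 4) — so at least 3 sets are needed, and 3 is optimal.

3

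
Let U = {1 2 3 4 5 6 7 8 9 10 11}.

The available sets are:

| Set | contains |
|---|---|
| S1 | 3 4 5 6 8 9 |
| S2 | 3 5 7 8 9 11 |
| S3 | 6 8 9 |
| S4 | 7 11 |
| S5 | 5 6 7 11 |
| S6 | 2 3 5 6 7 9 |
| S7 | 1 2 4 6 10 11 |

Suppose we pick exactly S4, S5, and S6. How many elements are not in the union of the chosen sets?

4

Union of S4, S5, S6 = {2, 3, 5, 6, 7, 9, 11}.
Not covered: 1, 4, 8, 10 — 4 elements.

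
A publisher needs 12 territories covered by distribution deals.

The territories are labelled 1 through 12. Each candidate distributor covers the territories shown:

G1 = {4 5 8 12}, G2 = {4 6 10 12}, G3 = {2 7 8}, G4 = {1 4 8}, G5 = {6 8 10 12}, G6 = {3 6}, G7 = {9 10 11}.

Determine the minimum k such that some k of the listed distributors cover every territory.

5

Take {G1, G3, G4, G6, G7}. Their union is {1, 2, 3, 4, 5, 6, 7, 8, 9, 10, 11, 12}, which is all 12 territories.
No 4 of the 7 distributors cover everything (all 35 combinations miss at least one territory), so 5 is optimal.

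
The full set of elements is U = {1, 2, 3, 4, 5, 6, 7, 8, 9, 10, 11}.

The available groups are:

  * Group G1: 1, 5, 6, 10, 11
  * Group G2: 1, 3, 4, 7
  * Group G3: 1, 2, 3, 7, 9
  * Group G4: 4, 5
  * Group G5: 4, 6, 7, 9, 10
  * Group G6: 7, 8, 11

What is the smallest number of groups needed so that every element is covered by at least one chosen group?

G1, G3, G5, and G6 cover everything between them: the union {1, 2, 3, 4, 5, 6, 7, 8, 9, 10, 11} is all of U.
No 3 of the 6 groups cover everything (all 20 combinations miss at least one element), so 4 is optimal.

4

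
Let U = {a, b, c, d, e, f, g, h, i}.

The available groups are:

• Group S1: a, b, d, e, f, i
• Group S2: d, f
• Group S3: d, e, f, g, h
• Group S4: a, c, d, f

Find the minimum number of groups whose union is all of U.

3

S1 and S3 and S4 together: S1 ∪ S3 ∪ S4 = {a, b, c, d, e, f, g, h, i} — every item is covered.
Only S1 contains b, so S1 is forced; the remaining 3 items need at least 2 more groups (each remaining group adds at most 2) — so at least 3 groups are needed, and 3 is optimal.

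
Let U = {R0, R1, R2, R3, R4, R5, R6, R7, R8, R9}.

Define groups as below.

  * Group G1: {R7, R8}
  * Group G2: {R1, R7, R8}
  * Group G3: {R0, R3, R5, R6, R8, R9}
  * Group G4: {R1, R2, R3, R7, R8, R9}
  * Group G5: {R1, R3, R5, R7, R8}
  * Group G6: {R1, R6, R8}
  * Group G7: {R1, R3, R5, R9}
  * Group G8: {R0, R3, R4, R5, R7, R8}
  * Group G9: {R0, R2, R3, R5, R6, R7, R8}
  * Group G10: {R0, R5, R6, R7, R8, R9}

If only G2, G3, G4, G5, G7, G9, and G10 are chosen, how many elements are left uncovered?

Union of G2, G3, G4, G5, G7, G9, G10 = {R0, R1, R2, R3, R5, R6, R7, R8, R9}.
Not covered: R4 — 1 element.

1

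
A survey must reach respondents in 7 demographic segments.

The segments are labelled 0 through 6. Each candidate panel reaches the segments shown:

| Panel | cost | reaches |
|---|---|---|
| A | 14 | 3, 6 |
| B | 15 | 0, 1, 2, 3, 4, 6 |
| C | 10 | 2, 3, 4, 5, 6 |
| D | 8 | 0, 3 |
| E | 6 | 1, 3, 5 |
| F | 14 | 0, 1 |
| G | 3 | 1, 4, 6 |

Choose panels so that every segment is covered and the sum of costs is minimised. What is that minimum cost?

C, D, G together cover every segment (C ∪ D ∪ G = {0, 1, 2, 3, 4, 5, 6}); total cost 10 + 8 + 3 = 21.
The greedy pick G, E, B costs 24; no covering selection beats 21.

21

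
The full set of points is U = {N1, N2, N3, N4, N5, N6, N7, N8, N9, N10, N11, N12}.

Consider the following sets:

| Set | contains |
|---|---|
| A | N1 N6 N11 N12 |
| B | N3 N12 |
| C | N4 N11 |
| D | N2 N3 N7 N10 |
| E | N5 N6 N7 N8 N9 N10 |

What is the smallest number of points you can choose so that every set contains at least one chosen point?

3

H = {N3, N10, N11} meets every set (each contains at least one member of H), and |H| = 3.
The sets B, C, E are pairwise disjoint, so any hitting set needs a separate point for each — at least 3. Hence 3 is optimal.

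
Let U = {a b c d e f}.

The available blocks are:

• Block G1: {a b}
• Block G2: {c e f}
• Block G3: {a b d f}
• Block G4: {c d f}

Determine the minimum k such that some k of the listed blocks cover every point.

2

G2 and G3 together: G2 ∪ G3 = {a, b, c, d, e, f} — every point is covered.
No single block has all 6 points (the largest, G3, has 4), so 2 is optimal.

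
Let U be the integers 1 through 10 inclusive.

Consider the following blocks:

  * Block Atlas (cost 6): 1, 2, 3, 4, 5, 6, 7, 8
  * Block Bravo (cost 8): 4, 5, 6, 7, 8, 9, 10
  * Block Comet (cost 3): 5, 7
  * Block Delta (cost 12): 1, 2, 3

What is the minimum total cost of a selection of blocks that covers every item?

Atlas, Bravo together cover every item (Atlas ∪ Bravo = {1, 2, 3, 4, 5, 6, 7, 8, 9, 10}); total cost 6 + 8 = 14.
No covering selection has total cost below 14.

14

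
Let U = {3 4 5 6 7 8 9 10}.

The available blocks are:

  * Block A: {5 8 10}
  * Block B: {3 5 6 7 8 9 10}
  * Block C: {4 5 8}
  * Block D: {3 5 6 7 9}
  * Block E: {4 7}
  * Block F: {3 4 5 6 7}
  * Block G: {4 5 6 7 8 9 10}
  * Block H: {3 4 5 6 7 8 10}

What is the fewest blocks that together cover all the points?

2

G and H cover everything between them: the union {3, 4, 5, 6, 7, 8, 9, 10} is all of U.
No single block has all 8 points (the largest, B, has 7), so 2 is optimal.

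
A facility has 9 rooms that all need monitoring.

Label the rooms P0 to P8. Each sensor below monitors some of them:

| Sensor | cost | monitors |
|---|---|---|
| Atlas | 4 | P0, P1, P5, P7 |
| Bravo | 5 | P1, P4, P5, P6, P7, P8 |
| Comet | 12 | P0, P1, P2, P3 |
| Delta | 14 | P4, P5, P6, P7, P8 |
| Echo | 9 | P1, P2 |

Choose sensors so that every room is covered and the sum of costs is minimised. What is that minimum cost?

Bravo, Comet together cover every room (Bravo ∪ Comet = {P0, P1, P2, P3, P4, P5, P6, P7, P8}); total cost 5 + 12 = 17.
The greedy pick Bravo, Atlas, Comet costs 21; no covering selection beats 17.

17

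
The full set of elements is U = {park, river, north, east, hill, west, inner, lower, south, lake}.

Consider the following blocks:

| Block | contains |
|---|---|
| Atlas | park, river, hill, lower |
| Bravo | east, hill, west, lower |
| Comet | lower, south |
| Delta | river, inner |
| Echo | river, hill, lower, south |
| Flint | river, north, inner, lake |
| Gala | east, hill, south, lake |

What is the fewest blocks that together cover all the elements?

Take {Atlas, Bravo, Comet, Flint}. Their union is {park, river, north, east, hill, west, inner, lower, south, lake}, which is all 10 elements.
No 3 of the 7 blocks cover everything (all 35 combinations miss at least one element), so 4 is optimal.

4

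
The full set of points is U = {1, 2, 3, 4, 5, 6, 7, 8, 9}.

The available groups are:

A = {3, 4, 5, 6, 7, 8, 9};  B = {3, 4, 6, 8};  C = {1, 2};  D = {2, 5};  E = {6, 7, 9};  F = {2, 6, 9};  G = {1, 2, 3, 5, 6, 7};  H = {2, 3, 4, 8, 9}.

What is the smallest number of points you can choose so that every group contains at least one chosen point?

2

The 2 points {2, 6} hit every group.
The groups B, D are pairwise disjoint, so any hitting set needs a separate point for each — at least 2. Hence 2 is optimal.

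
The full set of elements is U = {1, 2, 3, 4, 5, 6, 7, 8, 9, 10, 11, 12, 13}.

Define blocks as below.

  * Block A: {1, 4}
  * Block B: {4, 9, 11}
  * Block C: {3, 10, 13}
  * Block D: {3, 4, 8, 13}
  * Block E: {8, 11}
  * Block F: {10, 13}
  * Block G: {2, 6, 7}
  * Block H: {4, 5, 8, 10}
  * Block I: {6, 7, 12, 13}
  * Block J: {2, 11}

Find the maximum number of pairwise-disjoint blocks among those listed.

4

A, C, E, G are pairwise disjoint (A={1,4}; C={3,10,13}; E={8,11}; G={2,6,7}).
Every remaining block overlaps one of these, and no 5 of the listed blocks are pairwise disjoint, so 4 is the maximum.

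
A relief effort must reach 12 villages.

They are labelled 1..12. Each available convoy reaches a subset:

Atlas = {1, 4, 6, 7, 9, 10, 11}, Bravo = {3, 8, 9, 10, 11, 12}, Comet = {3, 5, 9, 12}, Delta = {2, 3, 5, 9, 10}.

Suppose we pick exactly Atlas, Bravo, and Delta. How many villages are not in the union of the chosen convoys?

0

Union of Atlas, Bravo, Delta = {1, 2, 3, 4, 5, 6, 7, 8, 9, 10, 11, 12} — that's every village, so 0 are uncovered.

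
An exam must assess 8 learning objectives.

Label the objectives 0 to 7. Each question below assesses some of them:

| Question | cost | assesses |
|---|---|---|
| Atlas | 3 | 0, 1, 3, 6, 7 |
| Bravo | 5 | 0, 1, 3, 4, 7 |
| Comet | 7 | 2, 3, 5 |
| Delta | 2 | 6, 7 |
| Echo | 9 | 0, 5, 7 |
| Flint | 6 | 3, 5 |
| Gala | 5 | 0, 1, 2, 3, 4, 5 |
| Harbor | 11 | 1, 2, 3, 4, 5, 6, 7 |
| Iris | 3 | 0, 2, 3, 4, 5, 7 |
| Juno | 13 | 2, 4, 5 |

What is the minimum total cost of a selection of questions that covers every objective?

6

Atlas, Iris together cover every objective (Atlas ∪ Iris = {0, 1, 2, 3, 4, 5, 6, 7}); total cost 3 + 3 = 6.
No covering selection has total cost below 6.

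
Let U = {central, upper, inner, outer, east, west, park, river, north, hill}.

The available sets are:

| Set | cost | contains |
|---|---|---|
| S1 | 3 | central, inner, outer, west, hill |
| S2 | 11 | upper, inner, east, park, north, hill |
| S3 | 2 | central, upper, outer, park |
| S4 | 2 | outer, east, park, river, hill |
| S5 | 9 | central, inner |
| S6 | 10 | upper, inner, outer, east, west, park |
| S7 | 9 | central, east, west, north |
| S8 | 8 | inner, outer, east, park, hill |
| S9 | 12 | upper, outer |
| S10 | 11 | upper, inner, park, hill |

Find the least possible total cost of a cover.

16

S1, S2, S4 together cover every element (S1 ∪ S2 ∪ S4 = {central, upper, inner, outer, east, west, park, river, north, hill}); total cost 3 + 11 + 2 = 16.
No covering selection has total cost below 16.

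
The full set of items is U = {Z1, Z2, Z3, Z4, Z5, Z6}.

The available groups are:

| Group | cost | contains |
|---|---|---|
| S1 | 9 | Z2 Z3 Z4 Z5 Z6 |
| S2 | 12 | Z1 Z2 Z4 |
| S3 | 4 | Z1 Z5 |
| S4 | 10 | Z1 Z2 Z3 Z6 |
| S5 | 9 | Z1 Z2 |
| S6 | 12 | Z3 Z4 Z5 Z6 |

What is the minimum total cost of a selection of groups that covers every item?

13

S1, S3 together cover every item (S1 ∪ S3 = {Z1, Z2, Z3, Z4, Z5, Z6}); total cost 9 + 4 = 13.
No covering selection has total cost below 13.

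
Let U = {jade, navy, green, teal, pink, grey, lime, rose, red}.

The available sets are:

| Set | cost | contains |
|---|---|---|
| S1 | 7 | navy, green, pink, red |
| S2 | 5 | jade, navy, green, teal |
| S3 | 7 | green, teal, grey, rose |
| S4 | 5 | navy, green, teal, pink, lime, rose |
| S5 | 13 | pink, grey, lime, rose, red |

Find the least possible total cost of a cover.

18

S2, S5 together cover every point (S2 ∪ S5 = {jade, navy, green, teal, pink, grey, lime, rose, red}); total cost 5 + 13 = 18.
The greedy pick S4, S2, S5 costs 23; no covering selection beats 18.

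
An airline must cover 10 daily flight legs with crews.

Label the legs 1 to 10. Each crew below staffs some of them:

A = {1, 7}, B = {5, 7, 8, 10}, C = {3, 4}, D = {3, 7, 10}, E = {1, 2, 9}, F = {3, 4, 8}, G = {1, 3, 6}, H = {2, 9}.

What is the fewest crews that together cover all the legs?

4

B and C and E and G together: B ∪ C ∪ E ∪ G = {1, 2, 3, 4, 5, 6, 7, 8, 9, 10} — every leg is covered.
No 3 of the 8 crews cover everything (all 56 combinations miss at least one leg), so 4 is optimal.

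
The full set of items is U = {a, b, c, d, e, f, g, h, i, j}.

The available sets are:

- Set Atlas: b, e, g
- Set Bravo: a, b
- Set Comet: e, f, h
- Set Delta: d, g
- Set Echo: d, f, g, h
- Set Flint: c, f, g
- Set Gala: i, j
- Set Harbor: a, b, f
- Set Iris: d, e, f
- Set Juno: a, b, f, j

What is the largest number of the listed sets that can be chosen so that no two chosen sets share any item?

Bravo, Comet, Delta, Gala are pairwise disjoint (Bravo={a,b}; Comet={e,f,h}; Delta={d,g}; Gala={i,j}).
Every remaining set overlaps one of these, and no 5 of the listed sets are pairwise disjoint, so 4 is the maximum.

4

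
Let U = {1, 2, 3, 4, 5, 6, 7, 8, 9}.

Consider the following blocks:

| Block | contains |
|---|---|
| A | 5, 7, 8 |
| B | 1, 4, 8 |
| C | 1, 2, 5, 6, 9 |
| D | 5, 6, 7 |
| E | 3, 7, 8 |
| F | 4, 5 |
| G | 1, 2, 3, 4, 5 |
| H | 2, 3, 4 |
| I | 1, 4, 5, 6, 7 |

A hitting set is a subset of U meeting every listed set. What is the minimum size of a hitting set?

T = {2, 4, 7} meets every block (each contains at least one member of T), and |T| = 3.
No choice of 2 elements meets every block, so 3 is the minimum.

3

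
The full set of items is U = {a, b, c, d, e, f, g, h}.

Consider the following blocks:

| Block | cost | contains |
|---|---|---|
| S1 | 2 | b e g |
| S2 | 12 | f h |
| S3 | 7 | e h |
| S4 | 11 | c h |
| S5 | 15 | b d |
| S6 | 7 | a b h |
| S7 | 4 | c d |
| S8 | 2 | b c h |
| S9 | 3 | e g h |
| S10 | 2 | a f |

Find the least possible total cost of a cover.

10

S1, S7, S8, S10 together cover every item (S1 ∪ S7 ∪ S8 ∪ S10 = {a, b, c, d, e, f, g, h}); total cost 2 + 4 + 2 + 2 = 10.
No covering selection has total cost below 10.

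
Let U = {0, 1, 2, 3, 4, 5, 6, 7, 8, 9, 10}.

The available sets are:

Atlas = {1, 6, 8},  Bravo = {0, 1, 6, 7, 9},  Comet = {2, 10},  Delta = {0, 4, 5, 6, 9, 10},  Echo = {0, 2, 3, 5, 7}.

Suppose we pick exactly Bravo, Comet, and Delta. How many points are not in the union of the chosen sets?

Union of Bravo, Comet, Delta = {0, 1, 2, 4, 5, 6, 7, 9, 10}.
Not covered: 3, 8 — 2 points.

2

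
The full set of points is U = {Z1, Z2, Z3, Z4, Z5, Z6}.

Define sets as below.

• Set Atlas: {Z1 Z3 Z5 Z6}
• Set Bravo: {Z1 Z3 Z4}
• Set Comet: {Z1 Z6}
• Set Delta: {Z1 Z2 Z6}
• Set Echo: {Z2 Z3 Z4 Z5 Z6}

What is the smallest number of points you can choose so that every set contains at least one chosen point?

H = {Z1, Z6} meets every set (each contains at least one member of H), and |H| = 2.
No single point lies in every set, so at least 2 are needed and 2 is optimal.

2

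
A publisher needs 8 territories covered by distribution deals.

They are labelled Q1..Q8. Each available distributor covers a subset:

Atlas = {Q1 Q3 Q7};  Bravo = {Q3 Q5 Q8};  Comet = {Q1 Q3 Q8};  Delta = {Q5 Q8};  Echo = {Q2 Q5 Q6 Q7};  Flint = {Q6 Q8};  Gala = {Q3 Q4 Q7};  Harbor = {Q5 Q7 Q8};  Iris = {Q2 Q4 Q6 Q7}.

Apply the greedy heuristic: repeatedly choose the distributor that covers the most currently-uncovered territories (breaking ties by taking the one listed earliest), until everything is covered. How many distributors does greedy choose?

3

Greedy: pick Echo (covers 4 new) → pick Comet (covers 3 new) → pick Gala (covers 1 new). Total picks: 3.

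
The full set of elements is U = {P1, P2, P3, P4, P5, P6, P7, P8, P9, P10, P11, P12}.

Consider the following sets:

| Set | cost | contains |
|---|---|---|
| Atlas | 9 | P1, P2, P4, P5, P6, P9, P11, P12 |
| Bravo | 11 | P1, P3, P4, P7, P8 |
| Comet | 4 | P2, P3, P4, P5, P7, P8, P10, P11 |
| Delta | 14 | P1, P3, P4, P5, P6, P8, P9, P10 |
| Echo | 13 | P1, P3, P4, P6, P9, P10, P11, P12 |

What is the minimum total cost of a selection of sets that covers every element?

13

Atlas, Comet together cover every element (Atlas ∪ Comet = {P1, P2, P3, P4, P5, P6, P7, P8, P9, P10, P11, P12}); total cost 9 + 4 = 13.
No covering selection has total cost below 13.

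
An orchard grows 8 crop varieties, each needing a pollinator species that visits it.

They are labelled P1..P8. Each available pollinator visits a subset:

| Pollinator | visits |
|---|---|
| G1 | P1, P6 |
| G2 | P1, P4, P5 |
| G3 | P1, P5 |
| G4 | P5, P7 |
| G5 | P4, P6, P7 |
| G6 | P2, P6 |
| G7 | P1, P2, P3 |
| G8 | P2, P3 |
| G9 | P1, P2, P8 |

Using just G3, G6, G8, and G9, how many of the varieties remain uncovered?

Union of G3, G6, G8, G9 = {P1, P2, P3, P5, P6, P8}.
Not covered: P4, P7 — 2 varieties.

2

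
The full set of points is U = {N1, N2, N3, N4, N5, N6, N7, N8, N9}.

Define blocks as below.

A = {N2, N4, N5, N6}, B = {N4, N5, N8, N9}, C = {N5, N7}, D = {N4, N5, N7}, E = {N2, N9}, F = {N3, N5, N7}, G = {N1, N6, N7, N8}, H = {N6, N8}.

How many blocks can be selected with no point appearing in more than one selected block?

3

D, E, H are pairwise disjoint (D={N4,N5,N7}; E={N2,N9}; H={N6,N8}).
Every remaining block overlaps one of these, and no 4 of the listed blocks are pairwise disjoint, so 3 is the maximum.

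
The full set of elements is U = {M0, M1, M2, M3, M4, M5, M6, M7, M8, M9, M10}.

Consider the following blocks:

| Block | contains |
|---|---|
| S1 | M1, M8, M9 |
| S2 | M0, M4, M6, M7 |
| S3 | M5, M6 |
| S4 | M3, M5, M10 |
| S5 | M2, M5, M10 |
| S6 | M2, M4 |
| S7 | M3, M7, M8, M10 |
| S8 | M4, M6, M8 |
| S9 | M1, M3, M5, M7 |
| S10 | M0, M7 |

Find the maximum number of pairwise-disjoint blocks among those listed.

S1, S4, S6, S10 are pairwise disjoint (S1={M1,M8,M9}; S4={M3,M5,M10}; S6={M2,M4}; S10={M0,M7}).
Every remaining block overlaps one of these, and no 5 of the listed blocks are pairwise disjoint, so 4 is the maximum.

4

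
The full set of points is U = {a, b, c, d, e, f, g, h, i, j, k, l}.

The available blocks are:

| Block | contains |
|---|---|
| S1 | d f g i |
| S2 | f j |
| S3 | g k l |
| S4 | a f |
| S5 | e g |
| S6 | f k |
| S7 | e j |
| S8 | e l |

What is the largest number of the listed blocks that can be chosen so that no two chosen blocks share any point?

3

S3, S4, S7 are pairwise disjoint (S3={g,k,l}; S4={a,f}; S7={e,j}).
Every remaining block overlaps one of these, and no 4 of the listed blocks are pairwise disjoint, so 3 is the maximum.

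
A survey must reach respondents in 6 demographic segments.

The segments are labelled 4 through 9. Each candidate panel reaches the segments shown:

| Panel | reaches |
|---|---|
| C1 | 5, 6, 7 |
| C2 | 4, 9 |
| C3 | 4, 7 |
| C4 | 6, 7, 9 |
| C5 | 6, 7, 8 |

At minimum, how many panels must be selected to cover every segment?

3

C1 and C2 and C5 together: C1 ∪ C2 ∪ C5 = {4, 5, 6, 7, 8, 9} — every segment is covered.
Only C1 contains 5, so C1 is forced; the remaining 3 segments need at least 2 more panels (each remaining panel adds at most 2) — so at least 3 panels are needed, and 3 is optimal.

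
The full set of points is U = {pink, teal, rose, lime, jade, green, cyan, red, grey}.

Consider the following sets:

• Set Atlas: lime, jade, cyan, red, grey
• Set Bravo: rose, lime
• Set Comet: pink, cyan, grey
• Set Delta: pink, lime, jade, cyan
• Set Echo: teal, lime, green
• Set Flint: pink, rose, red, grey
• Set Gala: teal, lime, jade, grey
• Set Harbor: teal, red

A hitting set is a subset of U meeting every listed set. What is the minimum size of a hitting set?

3

H = {lime, cyan, red} meets every set (each contains at least one member of H), and |H| = 3.
The sets Bravo, Comet, Harbor are pairwise disjoint, so any hitting set needs a separate point for each — at least 3. Hence 3 is optimal.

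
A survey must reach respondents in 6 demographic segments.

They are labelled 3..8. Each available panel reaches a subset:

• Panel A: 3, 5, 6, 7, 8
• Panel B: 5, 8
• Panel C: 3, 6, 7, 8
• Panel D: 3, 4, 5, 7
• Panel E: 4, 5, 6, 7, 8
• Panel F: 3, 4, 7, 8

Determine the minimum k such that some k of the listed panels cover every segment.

D and E together: D ∪ E = {3, 4, 5, 6, 7, 8} — every segment is covered.
No single panel has all 6 segments (the largest, A, has 5), so 2 is optimal.

2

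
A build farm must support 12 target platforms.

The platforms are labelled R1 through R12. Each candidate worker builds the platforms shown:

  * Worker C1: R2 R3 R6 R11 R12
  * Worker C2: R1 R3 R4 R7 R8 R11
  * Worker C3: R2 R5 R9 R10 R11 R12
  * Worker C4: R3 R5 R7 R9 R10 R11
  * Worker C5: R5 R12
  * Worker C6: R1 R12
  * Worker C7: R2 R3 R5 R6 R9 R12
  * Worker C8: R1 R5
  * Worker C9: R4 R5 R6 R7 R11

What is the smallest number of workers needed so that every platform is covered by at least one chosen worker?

Take {C1, C2, C4}. Their union is {R1, R2, R3, R4, R5, R6, R7, R8, R9, R10, R11, R12}, which is all 12 platforms.
Only C2 contains R8, so C2 is forced; the remaining 6 platforms need at least 2 more workers (each remaining worker adds at most 5) — so at least 3 workers are needed, and 3 is optimal.

3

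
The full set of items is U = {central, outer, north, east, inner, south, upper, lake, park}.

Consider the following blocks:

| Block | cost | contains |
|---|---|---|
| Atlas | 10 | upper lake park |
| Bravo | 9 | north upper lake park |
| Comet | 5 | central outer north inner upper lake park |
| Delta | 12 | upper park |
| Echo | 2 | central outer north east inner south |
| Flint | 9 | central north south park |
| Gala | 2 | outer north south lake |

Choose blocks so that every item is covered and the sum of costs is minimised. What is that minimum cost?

7

Comet, Echo together cover every item (Comet ∪ Echo = {central, outer, north, east, inner, south, upper, lake, park}); total cost 5 + 2 = 7.
No covering selection has total cost below 7.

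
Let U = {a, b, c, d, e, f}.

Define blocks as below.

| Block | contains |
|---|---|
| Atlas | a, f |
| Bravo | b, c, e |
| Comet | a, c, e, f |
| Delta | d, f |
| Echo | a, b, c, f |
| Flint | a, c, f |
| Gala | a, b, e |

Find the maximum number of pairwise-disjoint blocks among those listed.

2

Bravo, Delta are pairwise disjoint (Bravo={b,c,e}; Delta={d,f}).
Every remaining block overlaps one of these, and no 3 of the listed blocks are pairwise disjoint, so 2 is the maximum.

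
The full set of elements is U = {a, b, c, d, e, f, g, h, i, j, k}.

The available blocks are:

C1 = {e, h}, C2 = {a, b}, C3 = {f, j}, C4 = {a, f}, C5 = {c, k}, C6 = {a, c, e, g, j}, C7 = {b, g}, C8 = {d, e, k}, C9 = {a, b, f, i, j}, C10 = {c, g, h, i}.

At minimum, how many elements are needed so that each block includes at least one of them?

T = {b, c, e, f} meets every block (each contains at least one member of T), and |T| = 4.
The blocks C1, C3, C5, C7 are pairwise disjoint, so any hitting set needs a separate element for each — at least 4. Hence 4 is optimal.

4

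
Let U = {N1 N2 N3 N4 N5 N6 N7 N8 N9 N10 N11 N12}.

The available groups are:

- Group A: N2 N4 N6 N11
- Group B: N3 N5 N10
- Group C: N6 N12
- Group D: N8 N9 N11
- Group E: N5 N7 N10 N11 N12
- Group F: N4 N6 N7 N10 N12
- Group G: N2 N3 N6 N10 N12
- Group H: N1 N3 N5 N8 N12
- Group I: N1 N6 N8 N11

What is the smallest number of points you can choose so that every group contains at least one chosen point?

The 3 points {N6, N8, N10} hit every group.
The groups B, C, D are pairwise disjoint, so any hitting set needs a separate point for each — at least 3. Hence 3 is optimal.

3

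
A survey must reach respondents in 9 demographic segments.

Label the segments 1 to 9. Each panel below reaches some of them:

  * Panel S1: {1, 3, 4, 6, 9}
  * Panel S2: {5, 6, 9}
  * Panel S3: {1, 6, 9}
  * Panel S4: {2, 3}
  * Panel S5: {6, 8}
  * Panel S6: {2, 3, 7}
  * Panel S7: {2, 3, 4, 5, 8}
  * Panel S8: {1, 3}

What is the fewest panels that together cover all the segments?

3

S1 and S6 and S7 together: S1 ∪ S6 ∪ S7 = {1, 2, 3, 4, 5, 6, 7, 8, 9} — every segment is covered.
Only S6 contains 7, so S6 is forced; the remaining 6 segments need at least 2 more panels (each remaining panel adds at most 4) — so at least 3 panels are needed, and 3 is optimal.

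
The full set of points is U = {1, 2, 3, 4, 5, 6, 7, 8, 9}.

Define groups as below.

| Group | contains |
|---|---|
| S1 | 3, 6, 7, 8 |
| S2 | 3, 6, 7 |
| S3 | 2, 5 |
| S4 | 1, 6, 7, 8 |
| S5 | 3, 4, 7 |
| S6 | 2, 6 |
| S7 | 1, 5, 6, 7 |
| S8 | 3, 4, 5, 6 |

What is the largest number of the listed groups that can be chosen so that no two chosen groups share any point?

S3, S4 are pairwise disjoint (S3={2,5}; S4={1,6,7,8}).
Every remaining group overlaps one of these, and no 3 of the listed groups are pairwise disjoint, so 2 is the maximum.

2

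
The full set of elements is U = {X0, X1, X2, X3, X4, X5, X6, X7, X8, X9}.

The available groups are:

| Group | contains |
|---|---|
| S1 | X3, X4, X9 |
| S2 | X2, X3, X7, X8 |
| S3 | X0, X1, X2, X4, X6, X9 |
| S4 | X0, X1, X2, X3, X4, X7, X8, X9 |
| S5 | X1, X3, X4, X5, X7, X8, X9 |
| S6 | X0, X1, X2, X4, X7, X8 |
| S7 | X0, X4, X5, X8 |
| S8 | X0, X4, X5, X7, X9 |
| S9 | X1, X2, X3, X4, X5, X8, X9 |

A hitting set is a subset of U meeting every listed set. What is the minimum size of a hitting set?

2

H = {X2, X4} meets every group (each contains at least one member of H), and |H| = 2.
No single element lies in every group, so at least 2 are needed and 2 is optimal.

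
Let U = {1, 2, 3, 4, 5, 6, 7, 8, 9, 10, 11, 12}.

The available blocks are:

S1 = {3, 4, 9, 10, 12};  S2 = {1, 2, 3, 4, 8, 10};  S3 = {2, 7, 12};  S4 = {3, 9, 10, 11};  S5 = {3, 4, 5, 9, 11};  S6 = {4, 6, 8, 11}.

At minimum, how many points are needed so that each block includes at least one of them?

3

H = {2, 4, 9} meets every block (each contains at least one member of H), and |H| = 3.
No choice of 2 points meets every block, so 3 is the minimum.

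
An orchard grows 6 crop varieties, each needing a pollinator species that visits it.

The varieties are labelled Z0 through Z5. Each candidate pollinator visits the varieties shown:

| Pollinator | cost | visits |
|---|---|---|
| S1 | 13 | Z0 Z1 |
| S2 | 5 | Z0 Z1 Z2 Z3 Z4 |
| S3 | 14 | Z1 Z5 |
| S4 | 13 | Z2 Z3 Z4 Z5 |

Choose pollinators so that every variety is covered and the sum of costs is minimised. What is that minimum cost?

S2, S4 together cover every variety (S2 ∪ S4 = {Z0, Z1, Z2, Z3, Z4, Z5}); total cost 5 + 13 = 18.
No covering selection has total cost below 18.

18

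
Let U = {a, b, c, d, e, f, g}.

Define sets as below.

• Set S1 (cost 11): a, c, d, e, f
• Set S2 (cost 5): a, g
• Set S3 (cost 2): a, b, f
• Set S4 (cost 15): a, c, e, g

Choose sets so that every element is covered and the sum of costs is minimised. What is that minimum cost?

18

S1, S2, S3 together cover every element (S1 ∪ S2 ∪ S3 = {a, b, c, d, e, f, g}); total cost 11 + 5 + 2 = 18.
No covering selection has total cost below 18.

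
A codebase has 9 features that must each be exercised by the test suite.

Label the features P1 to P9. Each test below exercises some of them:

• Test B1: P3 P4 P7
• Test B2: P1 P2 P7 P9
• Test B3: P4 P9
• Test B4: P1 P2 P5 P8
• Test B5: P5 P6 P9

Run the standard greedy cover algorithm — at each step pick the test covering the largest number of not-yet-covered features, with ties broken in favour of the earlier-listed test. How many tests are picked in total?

4

Greedy: pick B2 (covers 4 new) → pick B1 (covers 2 new) → pick B4 (covers 2 new) → pick B5 (covers 1 new). Total picks: 4.
(The true minimum cover uses only 3 tests, so greedy is not optimal here.)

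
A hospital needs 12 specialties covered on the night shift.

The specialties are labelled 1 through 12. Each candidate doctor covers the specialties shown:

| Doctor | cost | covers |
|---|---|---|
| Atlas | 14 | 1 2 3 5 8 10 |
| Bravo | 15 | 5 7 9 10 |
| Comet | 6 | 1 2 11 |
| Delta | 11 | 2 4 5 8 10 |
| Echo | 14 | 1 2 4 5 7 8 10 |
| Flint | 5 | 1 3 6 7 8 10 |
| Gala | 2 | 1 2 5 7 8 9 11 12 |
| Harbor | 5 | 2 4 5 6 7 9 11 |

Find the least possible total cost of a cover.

12

Flint, Gala, Harbor together cover every specialty (Flint ∪ Gala ∪ Harbor = {1, 2, 3, 4, 5, 6, 7, 8, 9, 10, 11, 12}); total cost 5 + 2 + 5 = 12.
No covering selection has total cost below 12.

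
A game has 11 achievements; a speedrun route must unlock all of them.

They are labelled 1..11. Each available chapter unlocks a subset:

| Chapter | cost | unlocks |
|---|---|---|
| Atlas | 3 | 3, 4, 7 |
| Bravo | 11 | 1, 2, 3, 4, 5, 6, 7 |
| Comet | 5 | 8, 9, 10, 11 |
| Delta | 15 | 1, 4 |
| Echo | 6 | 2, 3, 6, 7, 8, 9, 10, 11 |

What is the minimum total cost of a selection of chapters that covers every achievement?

16

Bravo, Comet together cover every achievement (Bravo ∪ Comet = {1, 2, 3, 4, 5, 6, 7, 8, 9, 10, 11}); total cost 11 + 5 = 16.
The greedy pick Echo, Atlas, Bravo costs 20; no covering selection beats 16.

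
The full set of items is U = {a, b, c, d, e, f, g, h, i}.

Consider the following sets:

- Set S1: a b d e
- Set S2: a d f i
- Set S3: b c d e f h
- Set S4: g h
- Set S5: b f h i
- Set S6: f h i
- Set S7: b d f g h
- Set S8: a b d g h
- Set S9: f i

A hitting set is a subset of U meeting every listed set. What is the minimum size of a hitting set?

The 3 items {b, g, i} hit every set.
The sets S1, S4, S9 are pairwise disjoint, so any hitting set needs a separate item for each — at least 3. Hence 3 is optimal.

3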